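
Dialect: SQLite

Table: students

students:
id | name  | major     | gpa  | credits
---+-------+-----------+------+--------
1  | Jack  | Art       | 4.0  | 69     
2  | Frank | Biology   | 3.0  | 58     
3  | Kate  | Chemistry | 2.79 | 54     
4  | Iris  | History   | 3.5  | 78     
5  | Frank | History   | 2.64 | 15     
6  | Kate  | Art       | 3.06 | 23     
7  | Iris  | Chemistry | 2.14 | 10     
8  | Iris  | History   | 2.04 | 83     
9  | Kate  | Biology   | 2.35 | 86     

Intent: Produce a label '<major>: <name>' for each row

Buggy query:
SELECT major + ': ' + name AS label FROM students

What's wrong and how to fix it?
Bug: '+' is numeric addition; on text columns SQLite converts them to 0 instead of concatenating

Fix: Replace + with || to concatenate text

Corrected query:
SELECT major || ': ' || name AS label FROM students

Result:
label          
---------------
Art: Jack      
Biology: Frank 
Chemistry: Kate
History: Iris  
History: Frank 
Art: Kate      
Chemistry: Iris
History: Iris  
Biology: Kate  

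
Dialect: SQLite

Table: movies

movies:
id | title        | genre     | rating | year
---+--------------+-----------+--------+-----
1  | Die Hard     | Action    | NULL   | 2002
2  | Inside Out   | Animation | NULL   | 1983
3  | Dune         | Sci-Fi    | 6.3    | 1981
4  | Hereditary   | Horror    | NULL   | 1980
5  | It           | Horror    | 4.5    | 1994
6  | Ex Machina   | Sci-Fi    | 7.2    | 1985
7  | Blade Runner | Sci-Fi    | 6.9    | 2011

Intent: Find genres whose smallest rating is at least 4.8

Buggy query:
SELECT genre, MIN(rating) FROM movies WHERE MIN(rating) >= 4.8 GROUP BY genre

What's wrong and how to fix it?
Bug: Aggregates like MIN are computed per group after WHERE runs

Fix: Replace WHERE with HAVING after the GROUP BY

Corrected query:
SELECT genre, MIN(rating) FROM movies GROUP BY genre HAVING MIN(rating) >= 4.8

Result:
genre  | MIN(rating)
-------+------------
Sci-Fi | 6.3        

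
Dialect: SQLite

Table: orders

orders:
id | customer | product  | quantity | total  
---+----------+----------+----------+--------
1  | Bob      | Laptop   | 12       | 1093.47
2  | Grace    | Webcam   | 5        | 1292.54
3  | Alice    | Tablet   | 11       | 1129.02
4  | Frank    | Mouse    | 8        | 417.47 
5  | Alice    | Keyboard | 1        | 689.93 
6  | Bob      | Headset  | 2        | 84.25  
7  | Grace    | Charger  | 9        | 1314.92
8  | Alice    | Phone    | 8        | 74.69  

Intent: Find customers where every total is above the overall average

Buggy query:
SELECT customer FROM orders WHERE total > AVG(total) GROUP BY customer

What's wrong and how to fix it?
Bug: WHERE evaluates per row before aggregation, so AVG() is unavailable

Fix: Compute the overall average in a scalar subquery and compare each group's MIN against it in HAVING

Corrected query:
SELECT customer FROM orders GROUP BY customer HAVING MIN(total) > (SELECT AVG(total) FROM orders)

Result:
customer
--------
Grace   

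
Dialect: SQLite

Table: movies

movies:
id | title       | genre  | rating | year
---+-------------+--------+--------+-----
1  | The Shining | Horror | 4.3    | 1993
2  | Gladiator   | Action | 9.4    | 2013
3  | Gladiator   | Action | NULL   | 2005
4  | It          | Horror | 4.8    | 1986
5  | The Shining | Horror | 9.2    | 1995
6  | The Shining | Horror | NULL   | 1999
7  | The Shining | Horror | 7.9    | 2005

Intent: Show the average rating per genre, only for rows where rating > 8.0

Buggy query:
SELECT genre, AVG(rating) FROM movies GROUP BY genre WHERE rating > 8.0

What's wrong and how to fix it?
Bug: Row-level WHERE must come before GROUP BY in the clause order

Fix: Place WHERE between FROM and GROUP BY

Corrected query:
SELECT genre, AVG(rating) FROM movies WHERE rating > 8.0 GROUP BY genre

Result:
genre  | AVG(rating)
-------+------------
Action | 9.4        
Horror | 9.2        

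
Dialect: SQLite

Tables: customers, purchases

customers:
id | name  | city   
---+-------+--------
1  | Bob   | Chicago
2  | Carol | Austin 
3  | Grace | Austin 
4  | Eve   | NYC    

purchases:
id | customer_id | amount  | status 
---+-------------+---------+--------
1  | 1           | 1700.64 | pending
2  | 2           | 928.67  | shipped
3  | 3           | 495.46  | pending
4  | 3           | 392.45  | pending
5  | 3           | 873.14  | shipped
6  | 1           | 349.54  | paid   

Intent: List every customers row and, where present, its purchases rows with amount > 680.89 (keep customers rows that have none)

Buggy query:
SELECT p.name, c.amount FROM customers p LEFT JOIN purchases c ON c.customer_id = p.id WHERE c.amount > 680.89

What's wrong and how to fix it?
Bug: Filtering c.amount in WHERE discards the NULL rows produced by LEFT JOIN, turning it into an inner join

Fix: Move the right-table condition into the ON clause so unmatched parents are kept

Corrected query:
SELECT p.name, c.amount FROM customers p LEFT JOIN purchases c ON c.customer_id = p.id AND c.amount > 680.89

Result:
name  | amount 
------+--------
Bob   | 1700.64
Carol | 928.67 
Grace | 873.14 
Eve   | NULL   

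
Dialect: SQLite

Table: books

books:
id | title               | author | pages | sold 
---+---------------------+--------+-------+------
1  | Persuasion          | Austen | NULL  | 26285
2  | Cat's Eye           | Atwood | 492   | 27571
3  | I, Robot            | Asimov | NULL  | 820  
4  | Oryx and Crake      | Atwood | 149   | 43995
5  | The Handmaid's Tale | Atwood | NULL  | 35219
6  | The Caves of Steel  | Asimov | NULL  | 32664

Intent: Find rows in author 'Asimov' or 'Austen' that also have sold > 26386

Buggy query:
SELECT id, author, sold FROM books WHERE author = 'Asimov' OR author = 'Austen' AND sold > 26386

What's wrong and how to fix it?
Bug: AND binds tighter than OR, so this parses as author = 'Asimov' OR (author = 'Austen' AND sold > 26386)

Fix: Group the OR with parentheses (or use IN), then AND the threshold

Corrected query:
SELECT id, author, sold FROM books WHERE (author = 'Asimov' OR author = 'Austen') AND sold > 26386

Result:
id | author | sold 
---+--------+------
6  | Asimov | 32664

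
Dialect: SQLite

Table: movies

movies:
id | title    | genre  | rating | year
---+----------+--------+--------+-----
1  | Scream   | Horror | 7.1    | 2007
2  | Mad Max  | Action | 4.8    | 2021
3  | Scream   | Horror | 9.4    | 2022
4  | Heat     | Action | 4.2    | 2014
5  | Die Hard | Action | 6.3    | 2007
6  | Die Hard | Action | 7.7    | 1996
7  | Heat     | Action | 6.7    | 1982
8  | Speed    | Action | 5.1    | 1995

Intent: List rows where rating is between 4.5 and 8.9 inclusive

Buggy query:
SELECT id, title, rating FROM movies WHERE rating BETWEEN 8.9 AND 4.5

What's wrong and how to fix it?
Bug: The bounds are reversed; BETWEEN a AND b requires a <= b to match anything

Fix: Swap the bounds so the smaller value comes first

Corrected query:
SELECT id, title, rating FROM movies WHERE rating BETWEEN 4.5 AND 8.9

Result:
id | title    | rating
---+----------+-------
1  | Scream   | 7.1   
2  | Mad Max  | 4.8   
5  | Die Hard | 6.3   
6  | Die Hard | 7.7   
7  | Heat     | 6.7   
8  | Speed    | 5.1   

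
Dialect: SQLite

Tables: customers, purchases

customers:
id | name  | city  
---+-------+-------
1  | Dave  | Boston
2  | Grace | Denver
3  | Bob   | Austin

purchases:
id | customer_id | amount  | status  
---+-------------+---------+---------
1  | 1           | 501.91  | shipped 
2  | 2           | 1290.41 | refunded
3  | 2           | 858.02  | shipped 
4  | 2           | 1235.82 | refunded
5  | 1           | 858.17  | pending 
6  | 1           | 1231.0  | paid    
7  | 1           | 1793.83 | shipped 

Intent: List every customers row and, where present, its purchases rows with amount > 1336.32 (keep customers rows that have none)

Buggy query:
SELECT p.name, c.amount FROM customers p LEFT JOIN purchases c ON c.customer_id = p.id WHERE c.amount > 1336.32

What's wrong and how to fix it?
Bug: Filtering c.amount in WHERE discards the NULL rows produced by LEFT JOIN, turning it into an inner join

Fix: Move the right-table condition into the ON clause so unmatched parents are kept

Corrected query:
SELECT p.name, c.amount FROM customers p LEFT JOIN purchases c ON c.customer_id = p.id AND c.amount > 1336.32

Result:
name  | amount 
------+--------
Dave  | 1793.83
Grace | NULL   
Bob   | NULL   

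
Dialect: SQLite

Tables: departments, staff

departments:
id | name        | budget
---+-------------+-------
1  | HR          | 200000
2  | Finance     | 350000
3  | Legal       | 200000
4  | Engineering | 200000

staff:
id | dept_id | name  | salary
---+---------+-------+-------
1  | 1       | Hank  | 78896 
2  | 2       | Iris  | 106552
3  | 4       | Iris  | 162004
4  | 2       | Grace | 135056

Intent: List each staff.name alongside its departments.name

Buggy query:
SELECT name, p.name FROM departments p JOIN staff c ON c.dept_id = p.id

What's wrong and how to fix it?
Bug: Both tables have a 'name' column; the unqualified reference is ambiguous

Fix: Qualify the column with its table alias (c.name)

Corrected query:
SELECT c.name, p.name FROM departments p JOIN staff c ON c.dept_id = p.id

Result:
name  | name       
------+------------
Hank  | HR         
Iris  | Finance    
Iris  | Engineering
Grace | Finance    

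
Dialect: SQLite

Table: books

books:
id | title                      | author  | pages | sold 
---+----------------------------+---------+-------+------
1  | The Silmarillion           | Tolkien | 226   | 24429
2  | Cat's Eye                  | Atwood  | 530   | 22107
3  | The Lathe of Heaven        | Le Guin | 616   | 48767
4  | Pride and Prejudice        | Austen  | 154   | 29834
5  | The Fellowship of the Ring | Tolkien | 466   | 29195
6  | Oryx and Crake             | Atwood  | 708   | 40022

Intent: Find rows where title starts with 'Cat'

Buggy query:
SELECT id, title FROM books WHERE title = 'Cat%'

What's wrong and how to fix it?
Bug: Wildcards only work with LIKE; '=' treats '%' as a literal character

Fix: Use LIKE for wildcard pattern matching

Corrected query:
SELECT id, title FROM books WHERE title LIKE 'Cat%'

Result:
id | title    
---+----------
2  | Cat's Eye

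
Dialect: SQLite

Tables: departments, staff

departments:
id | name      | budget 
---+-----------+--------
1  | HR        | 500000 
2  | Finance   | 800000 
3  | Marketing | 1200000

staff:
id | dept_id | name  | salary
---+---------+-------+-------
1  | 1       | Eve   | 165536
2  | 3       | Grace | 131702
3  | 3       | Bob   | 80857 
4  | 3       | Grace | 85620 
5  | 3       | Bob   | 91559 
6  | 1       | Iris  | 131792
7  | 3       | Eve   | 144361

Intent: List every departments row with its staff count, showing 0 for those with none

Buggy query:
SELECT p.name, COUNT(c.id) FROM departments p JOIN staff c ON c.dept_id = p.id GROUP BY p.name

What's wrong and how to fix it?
Bug: An inner join excludes parents with zero children

Fix: Switch to LEFT JOIN to retain unmatched parent rows

Corrected query:
SELECT p.name, COUNT(c.id) FROM departments p LEFT JOIN staff c ON c.dept_id = p.id GROUP BY p.name

Result:
name      | COUNT(c.id)
----------+------------
Finance   | 0          
HR        | 2          
Marketing | 5          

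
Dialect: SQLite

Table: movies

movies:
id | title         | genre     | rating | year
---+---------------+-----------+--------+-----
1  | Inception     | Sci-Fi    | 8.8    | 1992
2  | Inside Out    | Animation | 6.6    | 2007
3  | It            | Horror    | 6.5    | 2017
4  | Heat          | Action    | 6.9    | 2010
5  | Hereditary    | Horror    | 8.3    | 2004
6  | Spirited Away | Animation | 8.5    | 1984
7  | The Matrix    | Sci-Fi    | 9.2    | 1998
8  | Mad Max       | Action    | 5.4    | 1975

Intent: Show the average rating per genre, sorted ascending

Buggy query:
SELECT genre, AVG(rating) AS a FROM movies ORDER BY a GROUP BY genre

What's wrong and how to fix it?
Bug: GROUP BY must precede ORDER BY

Fix: Reorder: SELECT … FROM … GROUP BY … ORDER BY …

Corrected query:
SELECT genre, AVG(rating) AS a FROM movies GROUP BY genre ORDER BY a

Result:
genre     | a   
----------+-----
Action    | 6.15
Horror    | 7.4 
Animation | 7.55
Sci-Fi    | 9   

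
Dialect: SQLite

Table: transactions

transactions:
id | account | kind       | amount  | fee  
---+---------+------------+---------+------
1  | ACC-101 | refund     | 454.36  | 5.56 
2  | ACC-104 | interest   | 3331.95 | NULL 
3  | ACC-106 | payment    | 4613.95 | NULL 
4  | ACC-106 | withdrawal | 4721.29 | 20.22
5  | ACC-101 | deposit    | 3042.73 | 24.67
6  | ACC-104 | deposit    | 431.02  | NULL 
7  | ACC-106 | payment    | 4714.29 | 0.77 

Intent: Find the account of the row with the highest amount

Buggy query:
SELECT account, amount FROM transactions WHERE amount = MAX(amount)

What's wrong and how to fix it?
Bug: MAX(amount) is an aggregate and cannot be used directly in WHERE

Fix: Wrap MAX in a scalar subquery so WHERE compares against a single value

Corrected query:
SELECT account, amount FROM transactions WHERE amount = (SELECT MAX(amount) FROM transactions)

Result:
account | amount 
--------+--------
ACC-106 | 4721.29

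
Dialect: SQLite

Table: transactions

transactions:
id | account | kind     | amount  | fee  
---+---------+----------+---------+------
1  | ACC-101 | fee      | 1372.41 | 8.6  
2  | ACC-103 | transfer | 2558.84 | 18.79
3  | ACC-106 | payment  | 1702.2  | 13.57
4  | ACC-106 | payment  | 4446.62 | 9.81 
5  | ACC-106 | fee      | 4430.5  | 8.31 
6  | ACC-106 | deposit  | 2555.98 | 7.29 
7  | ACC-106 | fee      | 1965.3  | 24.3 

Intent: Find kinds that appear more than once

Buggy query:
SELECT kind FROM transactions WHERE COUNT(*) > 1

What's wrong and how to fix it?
Bug: COUNT(*) is an aggregate and cannot be used in WHERE

Fix: GROUP BY kind, then filter groups with HAVING COUNT(*) > 1

Corrected query:
SELECT kind FROM transactions GROUP BY kind HAVING COUNT(*) > 1

Result:
kind   
-------
fee    
payment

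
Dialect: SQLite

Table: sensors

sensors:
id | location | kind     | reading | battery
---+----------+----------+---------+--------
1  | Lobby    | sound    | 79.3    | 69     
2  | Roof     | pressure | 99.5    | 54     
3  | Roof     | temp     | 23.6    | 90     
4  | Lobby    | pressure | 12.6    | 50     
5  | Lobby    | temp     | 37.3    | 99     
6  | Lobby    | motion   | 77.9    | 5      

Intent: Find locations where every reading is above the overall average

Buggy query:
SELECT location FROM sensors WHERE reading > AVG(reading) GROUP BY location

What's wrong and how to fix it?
Bug: AVG() is an aggregate; it can't sit directly in WHERE

Fix: Compute the overall average in a scalar subquery and compare each group's MIN against it in HAVING

Corrected query:
SELECT location FROM sensors GROUP BY location HAVING MIN(reading) > (SELECT AVG(reading) FROM sensors)

Result:
(no rows)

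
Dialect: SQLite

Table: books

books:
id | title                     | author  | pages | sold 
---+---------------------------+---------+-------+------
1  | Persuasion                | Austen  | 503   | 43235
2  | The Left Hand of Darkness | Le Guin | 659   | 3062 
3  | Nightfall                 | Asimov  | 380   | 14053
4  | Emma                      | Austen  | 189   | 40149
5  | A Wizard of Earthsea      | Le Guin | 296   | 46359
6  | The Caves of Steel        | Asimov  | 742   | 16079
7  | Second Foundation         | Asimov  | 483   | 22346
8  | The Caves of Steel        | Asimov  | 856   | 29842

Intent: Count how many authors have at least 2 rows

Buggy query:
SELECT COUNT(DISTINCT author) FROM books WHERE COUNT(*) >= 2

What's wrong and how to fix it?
Bug: WHERE filters individual rows, not groups, so a group-level COUNT is invalid there

Fix: Use a subquery that GROUPs and filters with HAVING, then count its rows

Corrected query:
SELECT COUNT(*) FROM (SELECT author FROM books GROUP BY author HAVING COUNT(*) >= 2)

Result:
COUNT(*)
--------
3       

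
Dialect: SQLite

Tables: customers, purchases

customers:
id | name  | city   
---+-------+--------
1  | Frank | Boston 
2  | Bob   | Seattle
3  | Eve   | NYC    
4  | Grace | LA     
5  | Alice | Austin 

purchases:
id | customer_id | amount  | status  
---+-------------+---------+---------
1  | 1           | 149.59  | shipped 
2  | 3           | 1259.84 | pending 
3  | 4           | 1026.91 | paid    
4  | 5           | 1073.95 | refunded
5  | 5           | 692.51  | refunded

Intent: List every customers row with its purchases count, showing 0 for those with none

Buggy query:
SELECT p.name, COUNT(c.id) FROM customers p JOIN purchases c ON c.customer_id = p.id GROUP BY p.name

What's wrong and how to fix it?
Bug: An inner join excludes parents with zero children

Fix: Use LEFT JOIN so parents without children still appear (COUNT(c.id) gives 0)

Corrected query:
SELECT p.name, COUNT(c.id) FROM customers p LEFT JOIN purchases c ON c.customer_id = p.id GROUP BY p.name

Result:
name  | COUNT(c.id)
------+------------
Alice | 2          
Bob   | 0          
Eve   | 1          
Frank | 1          
Grace | 1          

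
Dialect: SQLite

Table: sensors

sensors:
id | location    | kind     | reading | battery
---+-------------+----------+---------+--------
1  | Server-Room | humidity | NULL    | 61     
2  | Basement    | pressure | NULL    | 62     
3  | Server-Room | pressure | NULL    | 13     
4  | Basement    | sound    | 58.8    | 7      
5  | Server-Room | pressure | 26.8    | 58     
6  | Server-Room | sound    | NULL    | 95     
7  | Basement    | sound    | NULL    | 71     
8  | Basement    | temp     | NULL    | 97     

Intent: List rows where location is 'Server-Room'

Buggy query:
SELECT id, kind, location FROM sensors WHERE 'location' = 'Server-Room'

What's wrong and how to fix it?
Bug: Single quotes denote string literals in SQL; the column name is being compared as a constant string

Fix: Remove the quotes around the column name (or use double quotes for an identifier)

Corrected query:
SELECT id, kind, location FROM sensors WHERE location = 'Server-Room'

Result:
id | kind     | location   
---+----------+------------
1  | humidity | Server-Room
3  | pressure | Server-Room
5  | pressure | Server-Room
6  | sound    | Server-Room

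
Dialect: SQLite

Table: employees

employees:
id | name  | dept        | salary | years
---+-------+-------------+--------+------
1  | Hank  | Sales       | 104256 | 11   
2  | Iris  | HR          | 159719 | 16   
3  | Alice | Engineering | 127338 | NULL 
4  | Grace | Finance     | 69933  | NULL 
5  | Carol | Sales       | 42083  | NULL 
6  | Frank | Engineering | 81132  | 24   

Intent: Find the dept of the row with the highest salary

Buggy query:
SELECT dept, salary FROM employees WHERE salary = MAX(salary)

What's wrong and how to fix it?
Bug: WHERE is evaluated per row; an aggregate over the whole table isn't defined there

Fix: Wrap MAX in a scalar subquery so WHERE compares against a single value

Corrected query:
SELECT dept, salary FROM employees WHERE salary = (SELECT MAX(salary) FROM employees)

Result:
dept | salary
-----+-------
HR   | 159719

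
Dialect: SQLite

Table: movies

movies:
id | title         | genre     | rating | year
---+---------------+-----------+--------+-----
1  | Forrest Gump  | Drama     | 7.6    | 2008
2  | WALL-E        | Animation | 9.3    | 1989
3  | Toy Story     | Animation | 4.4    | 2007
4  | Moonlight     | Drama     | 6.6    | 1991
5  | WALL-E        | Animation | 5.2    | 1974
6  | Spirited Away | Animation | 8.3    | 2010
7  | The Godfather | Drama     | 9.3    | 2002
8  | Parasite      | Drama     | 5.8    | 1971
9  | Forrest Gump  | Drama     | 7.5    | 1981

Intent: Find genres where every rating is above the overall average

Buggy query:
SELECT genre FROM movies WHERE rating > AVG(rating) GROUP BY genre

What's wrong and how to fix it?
Bug: AVG() is an aggregate; it can't sit directly in WHERE

Fix: Compute the overall average in a scalar subquery and compare each group's MIN against it in HAVING

Corrected query:
SELECT genre FROM movies GROUP BY genre HAVING MIN(rating) > (SELECT AVG(rating) FROM movies)

Result:
(no rows)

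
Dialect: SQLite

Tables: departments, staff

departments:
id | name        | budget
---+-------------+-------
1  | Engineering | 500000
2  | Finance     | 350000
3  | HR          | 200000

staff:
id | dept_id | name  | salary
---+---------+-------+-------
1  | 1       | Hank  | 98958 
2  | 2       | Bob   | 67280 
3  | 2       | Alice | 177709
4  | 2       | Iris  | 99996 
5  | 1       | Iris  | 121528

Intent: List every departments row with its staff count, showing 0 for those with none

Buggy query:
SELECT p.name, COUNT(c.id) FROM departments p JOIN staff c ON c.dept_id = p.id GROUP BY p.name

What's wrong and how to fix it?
Bug: An inner join excludes parents with zero children

Fix: Switch to LEFT JOIN to retain unmatched parent rows

Corrected query:
SELECT p.name, COUNT(c.id) FROM departments p LEFT JOIN staff c ON c.dept_id = p.id GROUP BY p.name

Result:
name        | COUNT(c.id)
------------+------------
Engineering | 2          
Finance     | 3          
HR          | 0          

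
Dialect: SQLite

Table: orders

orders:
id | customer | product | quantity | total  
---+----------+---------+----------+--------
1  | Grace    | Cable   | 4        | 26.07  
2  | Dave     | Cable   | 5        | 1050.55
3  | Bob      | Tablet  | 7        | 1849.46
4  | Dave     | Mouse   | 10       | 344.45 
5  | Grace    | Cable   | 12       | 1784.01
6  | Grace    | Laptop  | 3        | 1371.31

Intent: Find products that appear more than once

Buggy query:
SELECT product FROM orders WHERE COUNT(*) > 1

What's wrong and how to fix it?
Bug: WHERE can't reference COUNT(*); aggregates are computed after WHERE

Fix: Group first, then use HAVING for the count condition

Corrected query:
SELECT product FROM orders GROUP BY product HAVING COUNT(*) > 1

Result:
product
-------
Cable  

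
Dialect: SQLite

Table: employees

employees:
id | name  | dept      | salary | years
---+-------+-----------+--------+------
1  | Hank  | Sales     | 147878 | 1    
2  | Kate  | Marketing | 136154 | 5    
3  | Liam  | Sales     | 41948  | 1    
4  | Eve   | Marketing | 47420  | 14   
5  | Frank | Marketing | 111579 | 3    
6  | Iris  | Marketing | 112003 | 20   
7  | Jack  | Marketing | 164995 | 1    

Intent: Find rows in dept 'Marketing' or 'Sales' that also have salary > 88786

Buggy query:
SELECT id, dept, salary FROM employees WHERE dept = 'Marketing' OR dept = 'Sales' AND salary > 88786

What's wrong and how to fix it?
Bug: AND binds tighter than OR, so this parses as dept = 'Marketing' OR (dept = 'Sales' AND salary > 88786)

Fix: Add parentheses around the OR so the AND applies to both alternatives

Corrected query:
SELECT id, dept, salary FROM employees WHERE (dept = 'Marketing' OR dept = 'Sales') AND salary > 88786

Result:
id | dept      | salary
---+-----------+-------
1  | Sales     | 147878
2  | Marketing | 136154
5  | Marketing | 111579
6  | Marketing | 112003
7  | Marketing | 164995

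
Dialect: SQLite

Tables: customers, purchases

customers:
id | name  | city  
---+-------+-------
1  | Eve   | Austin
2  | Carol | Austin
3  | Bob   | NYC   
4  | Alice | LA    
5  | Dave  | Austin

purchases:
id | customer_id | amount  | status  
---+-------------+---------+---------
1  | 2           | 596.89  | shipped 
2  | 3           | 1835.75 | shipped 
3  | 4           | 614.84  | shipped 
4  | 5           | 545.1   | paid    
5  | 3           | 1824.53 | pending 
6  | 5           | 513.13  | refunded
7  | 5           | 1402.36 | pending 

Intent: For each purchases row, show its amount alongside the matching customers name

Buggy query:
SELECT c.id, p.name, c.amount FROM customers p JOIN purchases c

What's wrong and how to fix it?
Bug: JOIN with no ON clause produces a cartesian product; every purchases row pairs with every customers row

Fix: Specify the join condition linking the foreign key to the parent id

Corrected query:
SELECT c.id, p.name, c.amount FROM customers p JOIN purchases c ON c.customer_id = p.id

Result:
id | name  | amount 
---+-------+--------
1  | Carol | 596.89 
2  | Bob   | 1835.75
3  | Alice | 614.84 
4  | Dave  | 545.1  
5  | Bob   | 1824.53
6  | Dave  | 513.13 
7  | Dave  | 1402.36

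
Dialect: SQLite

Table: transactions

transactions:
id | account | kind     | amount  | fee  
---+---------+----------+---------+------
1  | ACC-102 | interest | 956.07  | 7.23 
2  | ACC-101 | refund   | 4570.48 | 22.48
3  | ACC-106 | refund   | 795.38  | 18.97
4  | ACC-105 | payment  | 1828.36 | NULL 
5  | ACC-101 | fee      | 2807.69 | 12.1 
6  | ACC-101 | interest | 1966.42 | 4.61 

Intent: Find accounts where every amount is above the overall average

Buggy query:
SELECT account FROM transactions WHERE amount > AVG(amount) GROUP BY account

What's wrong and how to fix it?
Bug: AVG() is an aggregate; it can't sit directly in WHERE

Fix: Compute the overall average in a scalar subquery and compare each group's MIN against it in HAVING

Corrected query:
SELECT account FROM transactions GROUP BY account HAVING MIN(amount) > (SELECT AVG(amount) FROM transactions)

Result:
(no rows)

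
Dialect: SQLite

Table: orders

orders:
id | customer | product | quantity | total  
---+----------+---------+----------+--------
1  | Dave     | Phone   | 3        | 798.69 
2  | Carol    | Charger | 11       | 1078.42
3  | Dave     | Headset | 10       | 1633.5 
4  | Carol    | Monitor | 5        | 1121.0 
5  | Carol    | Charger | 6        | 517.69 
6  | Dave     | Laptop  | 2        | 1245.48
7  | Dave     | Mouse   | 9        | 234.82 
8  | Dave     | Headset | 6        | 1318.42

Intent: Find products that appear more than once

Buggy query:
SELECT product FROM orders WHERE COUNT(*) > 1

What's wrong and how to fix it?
Bug: COUNT(*) is an aggregate and cannot be used in WHERE

Fix: Group first, then use HAVING for the count condition

Corrected query:
SELECT product FROM orders GROUP BY product HAVING COUNT(*) > 1

Result:
product
-------
Charger
Headset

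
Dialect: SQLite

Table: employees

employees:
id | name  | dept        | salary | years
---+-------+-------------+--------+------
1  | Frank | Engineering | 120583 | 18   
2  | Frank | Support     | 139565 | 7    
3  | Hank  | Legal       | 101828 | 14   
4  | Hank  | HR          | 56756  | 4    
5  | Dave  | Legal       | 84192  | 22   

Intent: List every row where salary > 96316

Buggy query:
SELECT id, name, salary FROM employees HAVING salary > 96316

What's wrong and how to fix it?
Bug: HAVING filters the output of aggregation, but this query has no GROUP BY and no aggregate functions, so SQLite rejects it (HAVING clause on a non-aggregate query); the condition here is per row

Fix: Use WHERE for row-level filtering

Corrected query:
SELECT id, name, salary FROM employees WHERE salary > 96316

Result:
id | name  | salary
---+-------+-------
1  | Frank | 120583
2  | Frank | 139565
3  | Hank  | 101828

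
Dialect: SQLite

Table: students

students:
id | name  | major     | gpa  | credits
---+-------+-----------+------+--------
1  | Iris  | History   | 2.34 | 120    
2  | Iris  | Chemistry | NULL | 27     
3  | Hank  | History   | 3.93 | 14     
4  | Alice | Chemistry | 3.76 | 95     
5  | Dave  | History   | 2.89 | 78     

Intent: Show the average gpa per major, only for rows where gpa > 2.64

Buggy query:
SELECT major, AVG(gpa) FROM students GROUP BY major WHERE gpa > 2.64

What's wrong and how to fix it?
Bug: Row-level WHERE must come before GROUP BY in the clause order

Fix: Move the WHERE clause before GROUP BY

Corrected query:
SELECT major, AVG(gpa) FROM students WHERE gpa > 2.64 GROUP BY major

Result:
major     | AVG(gpa)
----------+---------
Chemistry | 3.76    
History   | 3.41    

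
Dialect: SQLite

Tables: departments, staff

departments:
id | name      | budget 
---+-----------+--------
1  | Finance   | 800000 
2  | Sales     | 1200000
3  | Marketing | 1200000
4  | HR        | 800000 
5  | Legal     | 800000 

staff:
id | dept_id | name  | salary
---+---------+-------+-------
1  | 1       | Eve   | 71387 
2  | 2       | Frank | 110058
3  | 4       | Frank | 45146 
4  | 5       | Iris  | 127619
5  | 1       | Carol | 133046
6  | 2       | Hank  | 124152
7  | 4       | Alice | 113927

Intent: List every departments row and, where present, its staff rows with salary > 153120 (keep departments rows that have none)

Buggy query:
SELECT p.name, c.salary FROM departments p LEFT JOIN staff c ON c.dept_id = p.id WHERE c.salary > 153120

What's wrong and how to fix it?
Bug: A WHERE condition on the right-hand table after LEFT JOIN drops unmatched parents

Fix: Move the right-table condition into the ON clause so unmatched parents are kept

Corrected query:
SELECT p.name, c.salary FROM departments p LEFT JOIN staff c ON c.dept_id = p.id AND c.salary > 153120

Result:
name      | salary
----------+-------
Finance   | NULL  
Sales     | NULL  
Marketing | NULL  
HR        | NULL  
Legal     | NULL  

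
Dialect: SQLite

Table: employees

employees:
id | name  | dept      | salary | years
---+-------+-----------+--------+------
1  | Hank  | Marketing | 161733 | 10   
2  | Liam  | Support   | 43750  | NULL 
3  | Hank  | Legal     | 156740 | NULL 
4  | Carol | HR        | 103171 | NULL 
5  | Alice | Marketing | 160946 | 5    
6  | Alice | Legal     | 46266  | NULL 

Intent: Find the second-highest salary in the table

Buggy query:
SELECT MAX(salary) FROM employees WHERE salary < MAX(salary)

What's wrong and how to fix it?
Bug: The inner MAX is an aggregate inside WHERE, which is not allowed

Fix: Put the inner MAX in a scalar subquery

Corrected query:
SELECT MAX(salary) FROM employees WHERE salary < (SELECT MAX(salary) FROM employees)

Result:
MAX(salary)
-----------
160946     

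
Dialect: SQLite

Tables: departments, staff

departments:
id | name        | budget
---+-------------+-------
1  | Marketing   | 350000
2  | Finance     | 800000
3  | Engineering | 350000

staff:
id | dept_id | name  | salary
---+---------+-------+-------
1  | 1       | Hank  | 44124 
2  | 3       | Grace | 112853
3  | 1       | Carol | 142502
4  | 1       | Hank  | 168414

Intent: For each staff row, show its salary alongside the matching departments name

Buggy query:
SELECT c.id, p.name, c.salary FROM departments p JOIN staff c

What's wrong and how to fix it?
Bug: Missing join condition: each staff row is matched to all departments rows instead of just its own

Fix: Add ON c.dept_id = p.id to the JOIN

Corrected query:
SELECT c.id, p.name, c.salary FROM departments p JOIN staff c ON c.dept_id = p.id

Result:
id | name        | salary
---+-------------+-------
1  | Marketing   | 44124 
2  | Engineering | 112853
3  | Marketing   | 142502
4  | Marketing   | 168414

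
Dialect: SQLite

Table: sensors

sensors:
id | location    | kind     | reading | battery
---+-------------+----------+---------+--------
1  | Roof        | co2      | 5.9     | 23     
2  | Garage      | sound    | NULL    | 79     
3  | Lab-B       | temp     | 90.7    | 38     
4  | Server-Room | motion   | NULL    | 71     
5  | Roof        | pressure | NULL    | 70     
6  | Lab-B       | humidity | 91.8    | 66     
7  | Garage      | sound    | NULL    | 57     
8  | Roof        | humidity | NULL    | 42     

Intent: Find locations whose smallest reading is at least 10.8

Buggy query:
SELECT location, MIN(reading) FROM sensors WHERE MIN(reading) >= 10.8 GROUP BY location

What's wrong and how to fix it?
Bug: Aggregates like MIN are computed per group after WHERE runs

Fix: Replace WHERE with HAVING after the GROUP BY

Corrected query:
SELECT location, MIN(reading) FROM sensors GROUP BY location HAVING MIN(reading) >= 10.8

Result:
location | MIN(reading)
---------+-------------
Lab-B    | 90.7        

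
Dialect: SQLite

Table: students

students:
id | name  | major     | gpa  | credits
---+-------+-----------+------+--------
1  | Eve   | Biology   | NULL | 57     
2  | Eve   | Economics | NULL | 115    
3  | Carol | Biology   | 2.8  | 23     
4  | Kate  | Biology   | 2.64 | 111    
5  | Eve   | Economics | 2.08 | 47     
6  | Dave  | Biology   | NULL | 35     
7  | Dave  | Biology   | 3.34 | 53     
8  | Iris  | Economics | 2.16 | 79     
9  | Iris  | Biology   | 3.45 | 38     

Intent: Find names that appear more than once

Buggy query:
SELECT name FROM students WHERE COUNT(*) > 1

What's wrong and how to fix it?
Bug: COUNT(*) is an aggregate and cannot be used in WHERE

Fix: Group first, then use HAVING for the count condition

Corrected query:
SELECT name FROM students GROUP BY name HAVING COUNT(*) > 1

Result:
name
----
Dave
Eve 
Iris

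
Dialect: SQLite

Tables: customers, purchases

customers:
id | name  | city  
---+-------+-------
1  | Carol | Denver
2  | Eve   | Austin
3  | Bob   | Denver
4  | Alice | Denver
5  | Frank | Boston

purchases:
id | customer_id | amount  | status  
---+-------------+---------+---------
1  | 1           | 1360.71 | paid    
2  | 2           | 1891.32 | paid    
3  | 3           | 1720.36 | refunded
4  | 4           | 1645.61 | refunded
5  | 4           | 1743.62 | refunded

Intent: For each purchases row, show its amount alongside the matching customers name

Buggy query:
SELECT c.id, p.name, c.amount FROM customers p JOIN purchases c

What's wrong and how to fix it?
Bug: JOIN with no ON clause produces a cartesian product; every purchases row pairs with every customers row

Fix: Add ON c.customer_id = p.id to the JOIN

Corrected query:
SELECT c.id, p.name, c.amount FROM customers p JOIN purchases c ON c.customer_id = p.id

Result:
id | name  | amount 
---+-------+--------
1  | Carol | 1360.71
2  | Eve   | 1891.32
3  | Bob   | 1720.36
4  | Alice | 1645.61
5  | Alice | 1743.62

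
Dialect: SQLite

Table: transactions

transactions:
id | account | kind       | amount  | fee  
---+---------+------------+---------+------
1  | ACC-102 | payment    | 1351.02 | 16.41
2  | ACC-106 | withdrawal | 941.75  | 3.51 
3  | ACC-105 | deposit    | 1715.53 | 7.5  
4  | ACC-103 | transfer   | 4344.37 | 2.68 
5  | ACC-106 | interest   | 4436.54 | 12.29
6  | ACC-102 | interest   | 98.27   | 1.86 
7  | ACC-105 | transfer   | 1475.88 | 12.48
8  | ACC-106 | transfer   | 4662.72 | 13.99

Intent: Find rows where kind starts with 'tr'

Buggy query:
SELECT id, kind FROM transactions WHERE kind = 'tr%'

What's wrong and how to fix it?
Bug: Wildcards only work with LIKE; '=' treats '%' as a literal character

Fix: Replace '=' with LIKE so 'tr%' is treated as a pattern

Corrected query:
SELECT id, kind FROM transactions WHERE kind LIKE 'tr%'

Result:
id | kind    
---+---------
4  | transfer
7  | transfer
8  | transfer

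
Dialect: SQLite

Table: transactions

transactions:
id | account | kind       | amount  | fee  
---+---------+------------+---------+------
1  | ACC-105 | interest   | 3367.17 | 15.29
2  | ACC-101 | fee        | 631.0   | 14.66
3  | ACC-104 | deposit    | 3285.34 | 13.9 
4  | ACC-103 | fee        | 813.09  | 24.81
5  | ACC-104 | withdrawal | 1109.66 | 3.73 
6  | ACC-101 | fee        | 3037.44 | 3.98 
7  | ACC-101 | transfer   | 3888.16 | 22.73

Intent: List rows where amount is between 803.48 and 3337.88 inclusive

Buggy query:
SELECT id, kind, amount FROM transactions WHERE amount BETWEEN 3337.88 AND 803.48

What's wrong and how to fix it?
Bug: The bounds are reversed; BETWEEN a AND b requires a <= b to match anything

Fix: Write BETWEEN 803.48 AND 3337.88

Corrected query:
SELECT id, kind, amount FROM transactions WHERE amount BETWEEN 803.48 AND 3337.88

Result:
id | kind       | amount 
---+------------+--------
3  | deposit    | 3285.34
4  | fee        | 813.09 
5  | withdrawal | 1109.66
6  | fee        | 3037.44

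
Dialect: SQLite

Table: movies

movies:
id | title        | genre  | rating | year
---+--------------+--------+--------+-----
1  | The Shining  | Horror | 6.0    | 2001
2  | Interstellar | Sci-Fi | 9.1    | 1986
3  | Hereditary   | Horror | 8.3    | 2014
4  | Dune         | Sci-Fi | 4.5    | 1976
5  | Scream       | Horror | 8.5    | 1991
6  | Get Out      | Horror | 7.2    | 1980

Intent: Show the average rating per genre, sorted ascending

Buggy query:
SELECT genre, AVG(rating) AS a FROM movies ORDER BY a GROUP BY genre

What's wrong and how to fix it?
Bug: ORDER BY appears before GROUP BY; SQL clause order requires GROUP BY first

Fix: Reorder: SELECT … FROM … GROUP BY … ORDER BY …

Corrected query:
SELECT genre, AVG(rating) AS a FROM movies GROUP BY genre ORDER BY a

Result:
genre  | a  
-------+----
Sci-Fi | 6.8
Horror | 7.5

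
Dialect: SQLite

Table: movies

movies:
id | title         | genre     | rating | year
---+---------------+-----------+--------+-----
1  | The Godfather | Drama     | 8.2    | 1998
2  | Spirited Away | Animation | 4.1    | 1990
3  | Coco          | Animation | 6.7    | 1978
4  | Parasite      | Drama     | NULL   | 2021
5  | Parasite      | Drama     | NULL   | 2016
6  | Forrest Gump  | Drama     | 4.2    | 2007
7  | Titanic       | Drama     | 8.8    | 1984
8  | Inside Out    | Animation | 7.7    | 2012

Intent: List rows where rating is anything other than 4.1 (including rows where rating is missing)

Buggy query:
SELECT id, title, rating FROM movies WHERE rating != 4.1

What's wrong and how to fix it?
Bug: 'rating != 4.1' is unknown when rating is NULL, so NULL rows are silently excluded

Fix: Add an explicit OR rating IS NULL to include the missing-value rows

Corrected query:
SELECT id, title, rating FROM movies WHERE rating != 4.1 OR rating IS NULL

Result:
id | title         | rating
---+---------------+-------
1  | The Godfather | 8.2   
3  | Coco          | 6.7   
4  | Parasite      | NULL  
5  | Parasite      | NULL  
6  | Forrest Gump  | 4.2   
7  | Titanic       | 8.8   
8  | Inside Out    | 7.7   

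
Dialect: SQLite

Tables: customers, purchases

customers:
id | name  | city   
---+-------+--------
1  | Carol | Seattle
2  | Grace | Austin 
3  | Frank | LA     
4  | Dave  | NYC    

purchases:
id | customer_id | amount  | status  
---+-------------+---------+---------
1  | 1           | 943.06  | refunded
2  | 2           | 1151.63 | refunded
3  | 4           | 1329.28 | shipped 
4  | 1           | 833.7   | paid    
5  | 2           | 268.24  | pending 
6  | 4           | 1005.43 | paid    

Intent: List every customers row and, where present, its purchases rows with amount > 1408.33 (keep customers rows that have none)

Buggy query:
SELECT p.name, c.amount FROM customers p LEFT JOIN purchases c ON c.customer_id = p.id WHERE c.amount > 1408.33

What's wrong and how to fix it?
Bug: A WHERE condition on the right-hand table after LEFT JOIN drops unmatched parents

Fix: Move the right-table condition into the ON clause so unmatched parents are kept

Corrected query:
SELECT p.name, c.amount FROM customers p LEFT JOIN purchases c ON c.customer_id = p.id AND c.amount > 1408.33

Result:
name  | amount
------+-------
Carol | NULL  
Grace | NULL  
Frank | NULL  
Dave  | NULL  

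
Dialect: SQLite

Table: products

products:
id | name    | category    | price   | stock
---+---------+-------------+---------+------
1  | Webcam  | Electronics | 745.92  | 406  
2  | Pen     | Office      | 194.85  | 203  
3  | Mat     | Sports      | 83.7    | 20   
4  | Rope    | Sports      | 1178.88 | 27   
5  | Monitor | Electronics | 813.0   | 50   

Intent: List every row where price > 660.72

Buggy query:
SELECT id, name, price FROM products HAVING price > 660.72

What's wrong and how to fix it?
Bug: This is a non-aggregate query (no GROUP BY, no aggregates), so in SQLite the HAVING clause is invalid here; a row-level condition belongs in WHERE

Fix: Use WHERE for row-level filtering

Corrected query:
SELECT id, name, price FROM products WHERE price > 660.72

Result:
id | name    | price  
---+---------+--------
1  | Webcam  | 745.92 
4  | Rope    | 1178.88
5  | Monitor | 813    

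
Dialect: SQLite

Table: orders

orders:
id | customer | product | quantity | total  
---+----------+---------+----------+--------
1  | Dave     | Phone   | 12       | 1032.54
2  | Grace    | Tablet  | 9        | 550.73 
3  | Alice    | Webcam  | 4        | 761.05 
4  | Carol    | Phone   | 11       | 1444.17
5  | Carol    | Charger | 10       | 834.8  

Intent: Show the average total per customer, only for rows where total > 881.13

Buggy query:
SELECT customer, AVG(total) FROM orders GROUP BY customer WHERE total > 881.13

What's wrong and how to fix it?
Bug: WHERE cannot follow GROUP BY

Fix: Place WHERE between FROM and GROUP BY

Corrected query:
SELECT customer, AVG(total) FROM orders WHERE total > 881.13 GROUP BY customer

Result:
customer | AVG(total)
---------+-----------
Carol    | 1444.17   
Dave     | 1032.54   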